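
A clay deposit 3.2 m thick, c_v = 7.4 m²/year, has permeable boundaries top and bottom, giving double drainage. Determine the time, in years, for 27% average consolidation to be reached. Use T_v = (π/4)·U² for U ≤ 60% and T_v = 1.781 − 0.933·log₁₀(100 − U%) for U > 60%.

Drainage path length: H_d = H/2 = 1.6 m (double drainage).
U ≤ 60%: T_v = (π/4)·U² = (π/4)×0.27² = 0.057256.
t = T_v·H_d²/c_v = 0.057256×1.6²/7.4 = 0.01981 years.

t ≈ 0.0198 years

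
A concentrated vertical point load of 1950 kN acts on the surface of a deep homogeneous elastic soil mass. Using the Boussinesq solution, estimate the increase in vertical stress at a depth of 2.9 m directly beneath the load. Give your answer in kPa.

Δσ_z ≈ 111 kPa

Boussinesq vertical stress below a point load on an elastic half-space:
Δσ_z = 3P/(2πz²) · [1 + (r/z)²]^(−5/2)
r/z = 0/2.9 = 0; [1+(r/z)²]^(−5/2) = 1.
Δσ_z = 3×1950/(2π×2.9²) × 1 = 110.71 × 1 = 110.7 kPa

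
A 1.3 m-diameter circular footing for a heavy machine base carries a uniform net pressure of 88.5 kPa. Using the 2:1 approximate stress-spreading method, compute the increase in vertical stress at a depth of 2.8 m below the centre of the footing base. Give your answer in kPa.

By the 2:1 method the load spreads at 1 horizontal : 2 vertical, so at depth z the loaded area has grown by z in each plan dimension:
Δσ ≈ qD²/(D+z)² = 88.5×1.3²/(1.3+2.8)² = 8.8974 kPa

Δσ_z ≈ 8.9 kPa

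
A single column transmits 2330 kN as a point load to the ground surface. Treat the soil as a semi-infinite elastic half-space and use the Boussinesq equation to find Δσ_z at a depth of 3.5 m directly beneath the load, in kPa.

Δσ_z ≈ 90.8 kPa

Boussinesq vertical stress below a point load on an elastic half-space:
Δσ_z = 3P/(2πz²) · [1 + (r/z)²]^(−5/2)
r/z = 0/3.5 = 0; [1+(r/z)²]^(−5/2) = 1.
Δσ_z = 3×2330/(2π×3.5²) × 1 = 90.816 × 1 = 90.82 kPa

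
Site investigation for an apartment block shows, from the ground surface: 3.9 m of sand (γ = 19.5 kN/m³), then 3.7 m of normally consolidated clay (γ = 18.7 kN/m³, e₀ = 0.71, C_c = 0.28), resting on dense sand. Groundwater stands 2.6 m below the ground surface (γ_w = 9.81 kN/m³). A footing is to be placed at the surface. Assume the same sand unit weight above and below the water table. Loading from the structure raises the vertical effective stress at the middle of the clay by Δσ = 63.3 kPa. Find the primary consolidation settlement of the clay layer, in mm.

S_c ≈ 154 mm

Mid-depth of clay below the ground surface: z = 3.9 + 3.7/2 = 5.75 m.
Total vertical stress at mid-clay: σ_v = 19.5×3.9 + 18.7×1.85 = 110.64 kPa.
Pore pressure: u = 9.81×(5.75 − 2.6) = 30.902 kPa.
Initial effective stress: σ'_0 = σ_v − u = 110.64 − 30.902 = 79.738 kPa.
Final effective stress: σ'_f = σ'_0 + Δσ = 79.738 + 63.3 = 143.04 kPa.
Normally consolidated clay, so the full stress increment lies on the virgin compression line:
S_c = C_c·H/(1+e₀)·log₁₀(σ'_f/σ'_0) = 0.28×3.7/(1+0.71)×log₁₀(143.04/79.738)
    = 0.60585 × 0.25379 = 0.1538 m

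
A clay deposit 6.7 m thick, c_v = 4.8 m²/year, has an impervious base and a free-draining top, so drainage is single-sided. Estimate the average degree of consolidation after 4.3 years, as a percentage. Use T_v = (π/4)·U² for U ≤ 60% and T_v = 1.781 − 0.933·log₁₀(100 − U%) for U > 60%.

Drainage path length: H_d = H = 6.7 m (single drainage).
T_v = c_v·t/H_d² = 4.8×4.3/6.7² = 0.45979.
T_v = 0.45979 corresponds to the U > 60% branch:
U = 1 − 10^((1.781 − T_v)/0.933)/100 = 0.7393

U ≈ 73.9 %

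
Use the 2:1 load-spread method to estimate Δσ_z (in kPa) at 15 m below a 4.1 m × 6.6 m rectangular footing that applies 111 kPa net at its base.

Δσ_z ≈ 7.28 kPa

By the 2:1 method the load spreads at 1 horizontal : 2 vertical, so at depth z the loaded area has grown by z in each plan dimension:
Δσ = qBL/((B+z)(L+z)) = 111×4.1×6.6/((4.1+15)(6.6+15)) = 7.2805 kPa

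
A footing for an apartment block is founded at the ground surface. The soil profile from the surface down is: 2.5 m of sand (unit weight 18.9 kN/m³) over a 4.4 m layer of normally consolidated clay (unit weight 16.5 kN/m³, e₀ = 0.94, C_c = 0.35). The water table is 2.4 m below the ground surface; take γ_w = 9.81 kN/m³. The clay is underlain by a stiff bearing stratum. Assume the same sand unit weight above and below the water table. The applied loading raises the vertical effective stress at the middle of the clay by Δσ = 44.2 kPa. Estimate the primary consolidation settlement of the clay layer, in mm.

S_c ≈ 188 mm

Mid-depth of clay below the ground surface: z = 2.5 + 4.4/2 = 4.7 m.
Total vertical stress at mid-clay: σ_v = 18.9×2.5 + 16.5×2.2 = 83.55 kPa.
Pore pressure: u = 9.81×(4.7 − 2.4) = 22.563 kPa.
Initial effective stress: σ'_0 = σ_v − u = 83.55 − 22.563 = 60.987 kPa.
Final effective stress: σ'_f = σ'_0 + Δσ = 60.987 + 44.2 = 105.19 kPa.
Normally consolidated clay, so the full stress increment lies on the virgin compression line:
S_c = C_c·H/(1+e₀)·log₁₀(σ'_f/σ'_0) = 0.35×4.4/(1+0.94)×log₁₀(105.19/60.987)
    = 0.79381 × 0.23674 = 0.1879 m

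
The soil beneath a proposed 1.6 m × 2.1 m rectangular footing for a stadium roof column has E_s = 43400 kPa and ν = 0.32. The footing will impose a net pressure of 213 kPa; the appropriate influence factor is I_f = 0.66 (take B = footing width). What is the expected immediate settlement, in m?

Immediate (elastic) settlement: S_e = q·B·(1−ν²)/E_s · I_f.
S_e = 213 × 1.6 × (1 − 0.32²) / 43400 × 0.66
    = 213 × 1.6 × 0.8976 / 43400 × 0.66
    = 0.004652 m

S_e ≈ 0.00465 m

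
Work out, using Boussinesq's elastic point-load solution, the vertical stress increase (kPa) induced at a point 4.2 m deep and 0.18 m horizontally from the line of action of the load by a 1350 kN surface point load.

Boussinesq vertical stress below a point load on an elastic half-space:
Δσ_z = 3P/(2πz²) · [1 + (r/z)²]^(−5/2)
r/z = 0.18/4.2 = 0.042857; [1+(r/z)²]^(−5/2) = 0.99542.
Δσ_z = 3×1350/(2π×4.2²) × 0.99542 = 36.541 × 0.99542 = 36.37 kPa

Δσ_z ≈ 36.4 kPa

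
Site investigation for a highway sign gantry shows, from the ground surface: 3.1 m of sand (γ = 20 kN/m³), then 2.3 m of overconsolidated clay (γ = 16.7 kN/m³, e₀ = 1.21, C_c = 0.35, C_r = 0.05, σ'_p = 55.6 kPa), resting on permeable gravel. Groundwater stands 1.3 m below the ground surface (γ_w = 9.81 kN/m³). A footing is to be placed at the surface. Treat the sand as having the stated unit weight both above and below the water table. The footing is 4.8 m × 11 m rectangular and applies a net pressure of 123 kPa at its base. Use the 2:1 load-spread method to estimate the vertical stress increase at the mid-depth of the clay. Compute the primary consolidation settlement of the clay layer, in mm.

S_c ≈ 93.2 mm

Mid-depth of clay below the ground surface: z = 3.1 + 2.3/2 = 4.25 m.
Total vertical stress at mid-clay: σ_v = 20×3.1 + 16.7×1.15 = 81.205 kPa.
Pore pressure: u = 9.81×(4.25 − 1.3) = 28.94 kPa.
Initial effective stress: σ'_0 = σ_v − u = 81.205 − 28.94 = 52.265 kPa.
Stress increase at mid-clay by the 2:1 spreading method:
Δσ = qBL/((B+z)(L+z)) = 123×4.8×11/((4.8+4.25)(11+4.25)) = 47.057 kPa
Final effective stress: σ'_f = 52.265 + 47.057 = 99.322 kPa.
σ'_f = 99.322 > σ'_p = 55.6 kPa, so the stress path crosses the preconsolidation pressure — recompression up to σ'_p, then virgin compression beyond:
S_c = H/(1+e₀)·[C_r·log₁₀(σ'_p/σ'_0) + C_c·log₁₀(σ'_f/σ'_p)]
    = 2.3/2.21 × [0.05×log₁₀(55.6/52.265) + 0.35×log₁₀(99.322/55.6)]
    = 1.0407 × [0.0013432 + 0.08819] = 0.09318 m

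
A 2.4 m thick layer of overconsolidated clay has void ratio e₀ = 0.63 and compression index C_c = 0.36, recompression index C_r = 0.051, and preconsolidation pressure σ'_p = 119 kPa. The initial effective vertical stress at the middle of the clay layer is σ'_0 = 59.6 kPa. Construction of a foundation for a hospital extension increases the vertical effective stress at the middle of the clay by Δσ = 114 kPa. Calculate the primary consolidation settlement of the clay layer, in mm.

S_c ≈ 109 mm

Final effective stress: σ'_f = 59.6 + 114 = 173.6 kPa.
σ'_f = 173.6 > σ'_p = 119 kPa, so the stress path crosses the preconsolidation pressure — recompression up to σ'_p, then virgin compression beyond:
S_c = H/(1+e₀)·[C_r·log₁₀(σ'_p/σ'_0) + C_c·log₁₀(σ'_f/σ'_p)]
    = 2.4/1.63 × [0.051×log₁₀(119/59.6) + 0.36×log₁₀(173.6/119)]
    = 1.4724 × [0.015315 + 0.059041] = 0.1095 m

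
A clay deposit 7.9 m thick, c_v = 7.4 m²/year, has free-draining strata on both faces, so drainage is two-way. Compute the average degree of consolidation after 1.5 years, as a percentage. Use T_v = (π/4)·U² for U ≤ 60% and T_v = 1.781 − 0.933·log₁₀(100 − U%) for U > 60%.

U ≈ 86 %

Drainage path length: H_d = H/2 = 3.95 m (double drainage).
T_v = c_v·t/H_d² = 7.4×1.5/3.95² = 0.71142.
T_v = 0.71142 corresponds to the U > 60% branch:
U = 1 − 10^((1.781 − T_v)/0.933)/100 = 0.8599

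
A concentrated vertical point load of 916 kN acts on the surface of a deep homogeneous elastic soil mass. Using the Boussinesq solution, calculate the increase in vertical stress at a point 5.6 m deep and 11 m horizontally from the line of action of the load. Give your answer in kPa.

Boussinesq vertical stress below a point load on an elastic half-space:
Δσ_z = 3P/(2πz²) · [1 + (r/z)²]^(−5/2)
r/z = 11/5.6 = 1.9643; [1+(r/z)²]^(−5/2) = 0.01922.
Δσ_z = 3×916/(2π×5.6²) × 0.01922 = 13.946 × 0.01922 = 0.268 kPa

Δσ_z ≈ 0.268 kPa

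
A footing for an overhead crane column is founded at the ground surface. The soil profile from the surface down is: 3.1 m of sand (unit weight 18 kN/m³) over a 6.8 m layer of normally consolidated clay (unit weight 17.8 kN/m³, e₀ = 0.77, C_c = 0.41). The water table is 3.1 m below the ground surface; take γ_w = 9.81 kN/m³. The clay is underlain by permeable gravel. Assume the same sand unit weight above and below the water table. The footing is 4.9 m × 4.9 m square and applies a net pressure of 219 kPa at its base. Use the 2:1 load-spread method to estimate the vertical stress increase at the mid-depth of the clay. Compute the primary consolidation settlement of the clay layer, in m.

Mid-depth of clay below the ground surface: z = 3.1 + 6.8/2 = 6.5 m.
Total vertical stress at mid-clay: σ_v = 18×3.1 + 17.8×3.4 = 116.32 kPa.
Pore pressure: u = 9.81×(6.5 − 3.1) = 33.354 kPa.
Initial effective stress: σ'_0 = σ_v − u = 116.32 − 33.354 = 82.966 kPa.
Stress increase at mid-clay by the 2:1 spreading method:
Δσ = qBL/((B+z)(L+z)) = 219×4.9×4.9/((4.9+6.5)(4.9+6.5)) = 40.46 kPa
Final effective stress: σ'_f = σ'_0 + Δσ = 82.966 + 40.46 = 123.43 kPa.
Normally consolidated clay, so the full stress increment lies on the virgin compression line:
S_c = C_c·H/(1+e₀)·log₁₀(σ'_f/σ'_0) = 0.41×6.8/(1+0.77)×log₁₀(123.43/82.966)
    = 1.5751 × 0.17252 = 0.2717 m

S_c ≈ 0.272 m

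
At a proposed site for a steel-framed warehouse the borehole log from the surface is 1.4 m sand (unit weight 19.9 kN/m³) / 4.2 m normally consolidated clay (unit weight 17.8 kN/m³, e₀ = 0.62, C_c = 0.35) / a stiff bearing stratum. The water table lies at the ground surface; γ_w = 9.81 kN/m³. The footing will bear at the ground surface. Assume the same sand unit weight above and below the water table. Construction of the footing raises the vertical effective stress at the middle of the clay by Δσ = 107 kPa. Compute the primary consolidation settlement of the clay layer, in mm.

Mid-depth of clay below the ground surface: z = 1.4 + 4.2/2 = 3.5 m.
Total vertical stress at mid-clay: σ_v = 19.9×1.4 + 17.8×2.1 = 65.24 kPa.
Pore pressure: u = 9.81×(3.5 − 0) = 34.335 kPa.
Initial effective stress: σ'_0 = σ_v − u = 65.24 − 34.335 = 30.905 kPa.
Final effective stress: σ'_f = σ'_0 + Δσ = 30.905 + 107 = 137.91 kPa.
Normally consolidated clay, so the full stress increment lies on the virgin compression line:
S_c = C_c·H/(1+e₀)·log₁₀(σ'_f/σ'_0) = 0.35×4.2/(1+0.62)×log₁₀(137.91/30.905)
    = 0.90741 × 0.64957 = 0.5894 m

S_c ≈ 589 mm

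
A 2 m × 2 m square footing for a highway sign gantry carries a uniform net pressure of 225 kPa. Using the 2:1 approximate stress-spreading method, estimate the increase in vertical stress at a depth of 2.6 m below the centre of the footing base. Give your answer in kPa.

By the 2:1 method the load spreads at 1 horizontal : 2 vertical, so at depth z the loaded area has grown by z in each plan dimension:
Δσ = qBL/((B+z)(L+z)) = 225×2×2/((2+2.6)(2+2.6)) = 42.533 kPa

Δσ_z ≈ 42.5 kPa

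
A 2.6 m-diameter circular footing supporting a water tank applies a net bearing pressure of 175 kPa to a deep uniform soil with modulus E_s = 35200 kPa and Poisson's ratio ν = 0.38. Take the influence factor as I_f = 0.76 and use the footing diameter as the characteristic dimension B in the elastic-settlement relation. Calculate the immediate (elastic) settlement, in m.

Immediate (elastic) settlement: S_e = q·B·(1−ν²)/E_s · I_f.
S_e = 175 × 2.6 × (1 − 0.38²) / 35200 × 0.76
    = 175 × 2.6 × 0.8556 / 35200 × 0.76
    = 0.008405 m

S_e ≈ 0.00841 m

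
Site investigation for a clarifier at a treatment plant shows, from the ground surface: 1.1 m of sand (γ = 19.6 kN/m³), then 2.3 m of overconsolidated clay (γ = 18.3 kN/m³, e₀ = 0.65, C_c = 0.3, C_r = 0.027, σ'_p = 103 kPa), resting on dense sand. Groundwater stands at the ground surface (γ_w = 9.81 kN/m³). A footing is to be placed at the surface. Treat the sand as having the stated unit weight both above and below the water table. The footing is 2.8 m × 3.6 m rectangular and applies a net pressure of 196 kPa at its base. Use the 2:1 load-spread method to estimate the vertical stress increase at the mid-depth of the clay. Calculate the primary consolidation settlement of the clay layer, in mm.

S_c ≈ 23.7 mm

Mid-depth of clay below the ground surface: z = 1.1 + 2.3/2 = 2.25 m.
Total vertical stress at mid-clay: σ_v = 19.6×1.1 + 18.3×1.15 = 42.605 kPa.
Pore pressure: u = 9.81×(2.25 − 0) = 22.073 kPa.
Initial effective stress: σ'_0 = σ_v − u = 42.605 − 22.073 = 20.532 kPa.
Stress increase at mid-clay by the 2:1 spreading method:
Δσ = qBL/((B+z)(L+z)) = 196×2.8×3.6/((2.8+2.25)(3.6+2.25)) = 66.876 kPa
Final effective stress: σ'_f = 20.532 + 66.876 = 87.408 kPa.
σ'_f = 87.408 ≤ σ'_p = 103 kPa, so the clay remains overconsolidated and only the recompression index applies:
S_c = C_r·H/(1+e₀)·log₁₀(σ'_f/σ'_0) = 0.027×2.3/1.65×log₁₀(87.408/20.532)
    = 0.037635 × 0.62912 = 0.02368 m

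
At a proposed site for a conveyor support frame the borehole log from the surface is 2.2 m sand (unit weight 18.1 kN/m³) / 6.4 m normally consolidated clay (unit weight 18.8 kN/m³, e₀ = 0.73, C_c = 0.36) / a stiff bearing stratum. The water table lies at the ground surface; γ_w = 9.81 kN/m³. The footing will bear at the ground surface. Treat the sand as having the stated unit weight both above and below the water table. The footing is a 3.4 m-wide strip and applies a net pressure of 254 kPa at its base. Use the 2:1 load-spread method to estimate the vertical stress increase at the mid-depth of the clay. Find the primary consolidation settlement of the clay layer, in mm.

Mid-depth of clay below the ground surface: z = 2.2 + 6.4/2 = 5.4 m.
Total vertical stress at mid-clay: σ_v = 18.1×2.2 + 18.8×3.2 = 99.98 kPa.
Pore pressure: u = 9.81×(5.4 − 0) = 52.974 kPa.
Initial effective stress: σ'_0 = σ_v − u = 99.98 − 52.974 = 47.006 kPa.
Stress increase at mid-clay by the 2:1 spreading method:
Δσ = qB/(B+z) = 254×3.4/(3.4+5.4) = 98.136 kPa
Final effective stress: σ'_f = σ'_0 + Δσ = 47.006 + 98.136 = 145.14 kPa.
Normally consolidated clay, so the full stress increment lies on the virgin compression line:
S_c = C_c·H/(1+e₀)·log₁₀(σ'_f/σ'_0) = 0.36×6.4/(1+0.73)×log₁₀(145.14/47.006)
    = 1.3318 × 0.48963 = 0.6521 m

S_c ≈ 652 mm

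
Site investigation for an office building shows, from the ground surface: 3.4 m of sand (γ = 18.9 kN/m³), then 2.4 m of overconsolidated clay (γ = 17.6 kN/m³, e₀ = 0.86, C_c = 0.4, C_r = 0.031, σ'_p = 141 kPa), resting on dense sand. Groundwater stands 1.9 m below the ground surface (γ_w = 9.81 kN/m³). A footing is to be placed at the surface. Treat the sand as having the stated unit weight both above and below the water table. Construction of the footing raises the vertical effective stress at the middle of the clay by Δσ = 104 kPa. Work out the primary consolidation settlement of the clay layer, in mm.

S_c ≈ 47.5 mm

Mid-depth of clay below the ground surface: z = 3.4 + 2.4/2 = 4.6 m.
Total vertical stress at mid-clay: σ_v = 18.9×3.4 + 17.6×1.2 = 85.38 kPa.
Pore pressure: u = 9.81×(4.6 − 1.9) = 26.487 kPa.
Initial effective stress: σ'_0 = σ_v − u = 85.38 − 26.487 = 58.893 kPa.
Final effective stress: σ'_f = 58.893 + 104 = 162.89 kPa.
σ'_f = 162.89 > σ'_p = 141 kPa, so the stress path crosses the preconsolidation pressure — recompression up to σ'_p, then virgin compression beyond:
S_c = H/(1+e₀)·[C_r·log₁₀(σ'_p/σ'_0) + C_c·log₁₀(σ'_f/σ'_p)]
    = 2.4/1.86 × [0.031×log₁₀(141/58.893) + 0.4×log₁₀(162.89/141)]
    = 1.2903 × [0.011754 + 0.02507] = 0.04751 m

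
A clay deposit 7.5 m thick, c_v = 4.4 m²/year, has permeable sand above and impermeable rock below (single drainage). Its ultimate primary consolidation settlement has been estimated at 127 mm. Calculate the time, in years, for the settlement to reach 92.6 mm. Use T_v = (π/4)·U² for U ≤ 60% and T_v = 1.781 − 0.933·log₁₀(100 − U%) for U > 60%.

Drainage path length: H_d = H = 7.5 m (single drainage).
U = S(t)/S_ult = 92.6/127 = 0.7291.
U > 60%: T_v = 1.781 − 0.933·log₁₀(100 − 72.913) = 0.44424.
t = T_v·H_d²/c_v = 0.44424×7.5²/4.4 = 5.679 years.

t ≈ 5.68 years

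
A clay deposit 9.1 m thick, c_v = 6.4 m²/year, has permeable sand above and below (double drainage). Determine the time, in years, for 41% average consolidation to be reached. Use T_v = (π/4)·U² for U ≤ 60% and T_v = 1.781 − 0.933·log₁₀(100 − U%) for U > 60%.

t ≈ 0.427 years

Drainage path length: H_d = H/2 = 4.55 m (double drainage).
U ≤ 60%: T_v = (π/4)·U² = (π/4)×0.41² = 0.13203.
t = T_v·H_d²/c_v = 0.13203×4.55²/6.4 = 0.4271 years.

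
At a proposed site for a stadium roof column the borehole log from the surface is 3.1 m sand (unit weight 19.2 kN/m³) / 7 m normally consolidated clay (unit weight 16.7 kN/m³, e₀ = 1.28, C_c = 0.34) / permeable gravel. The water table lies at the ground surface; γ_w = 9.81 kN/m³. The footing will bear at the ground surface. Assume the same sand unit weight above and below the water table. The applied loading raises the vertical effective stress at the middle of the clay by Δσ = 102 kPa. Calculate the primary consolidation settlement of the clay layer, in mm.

Mid-depth of clay below the ground surface: z = 3.1 + 7/2 = 6.6 m.
Total vertical stress at mid-clay: σ_v = 19.2×3.1 + 16.7×3.5 = 117.97 kPa.
Pore pressure: u = 9.81×(6.6 − 0) = 64.746 kPa.
Initial effective stress: σ'_0 = σ_v − u = 117.97 − 64.746 = 53.224 kPa.
Final effective stress: σ'_f = σ'_0 + Δσ = 53.224 + 102 = 155.22 kPa.
Normally consolidated clay, so the full stress increment lies on the virgin compression line:
S_c = C_c·H/(1+e₀)·log₁₀(σ'_f/σ'_0) = 0.34×7/(1+1.28)×log₁₀(155.22/53.224)
    = 1.0439 × 0.46484 = 0.4852 m

S_c ≈ 485 mm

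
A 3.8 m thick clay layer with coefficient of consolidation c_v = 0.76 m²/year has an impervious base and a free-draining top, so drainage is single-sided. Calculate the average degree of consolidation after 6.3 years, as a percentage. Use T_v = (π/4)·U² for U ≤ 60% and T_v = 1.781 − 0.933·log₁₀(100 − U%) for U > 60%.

U ≈ 64.2 %

Drainage path length: H_d = H = 3.8 m (single drainage).
T_v = c_v·t/H_d² = 0.76×6.3/3.8² = 0.33158.
T_v = 0.33158 corresponds to the U > 60% branch:
U = 1 − 10^((1.781 − T_v)/0.933)/100 = 0.6423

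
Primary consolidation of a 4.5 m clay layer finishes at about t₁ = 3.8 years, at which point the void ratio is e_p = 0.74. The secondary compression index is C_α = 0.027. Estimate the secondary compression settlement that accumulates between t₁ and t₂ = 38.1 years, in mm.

Secondary compression: S_s = C_α·H/(1+e_p)·log₁₀(t₂/t₁)
S_s = 0.027×4.5/(1+0.74)×log₁₀(38.1/3.8)
    = 0.06983 × 1.001 = 0.06991 m

S_s ≈ 69.9 mm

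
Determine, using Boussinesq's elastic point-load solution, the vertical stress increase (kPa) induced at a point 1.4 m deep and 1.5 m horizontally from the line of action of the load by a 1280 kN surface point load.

Δσ_z ≈ 46.1 kPa

Boussinesq vertical stress below a point load on an elastic half-space:
Δσ_z = 3P/(2πz²) · [1 + (r/z)²]^(−5/2)
r/z = 1.5/1.4 = 1.0714; [1+(r/z)²]^(−5/2) = 0.14789.
Δσ_z = 3×1280/(2π×1.4²) × 0.14789 = 311.81 × 0.14789 = 46.11 kPa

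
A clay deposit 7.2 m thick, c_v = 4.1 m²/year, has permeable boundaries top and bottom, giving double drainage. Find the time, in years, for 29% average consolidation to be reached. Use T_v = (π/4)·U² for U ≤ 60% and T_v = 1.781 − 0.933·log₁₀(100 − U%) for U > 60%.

t ≈ 0.209 years

Drainage path length: H_d = H/2 = 3.6 m (double drainage).
U ≤ 60%: T_v = (π/4)·U² = (π/4)×0.29² = 0.066052.
t = T_v·H_d²/c_v = 0.066052×3.6²/4.1 = 0.2088 years.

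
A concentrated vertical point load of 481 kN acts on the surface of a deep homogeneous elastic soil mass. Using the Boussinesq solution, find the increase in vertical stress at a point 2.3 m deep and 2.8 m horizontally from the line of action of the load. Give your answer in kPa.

Boussinesq vertical stress below a point load on an elastic half-space:
Δσ_z = 3P/(2πz²) · [1 + (r/z)²]^(−5/2)
r/z = 2.8/2.3 = 1.2174; [1+(r/z)²]^(−5/2) = 0.10303.
Δσ_z = 3×481/(2π×2.3²) × 0.10303 = 43.414 × 0.10303 = 4.473 kPa

Δσ_z ≈ 4.47 kPa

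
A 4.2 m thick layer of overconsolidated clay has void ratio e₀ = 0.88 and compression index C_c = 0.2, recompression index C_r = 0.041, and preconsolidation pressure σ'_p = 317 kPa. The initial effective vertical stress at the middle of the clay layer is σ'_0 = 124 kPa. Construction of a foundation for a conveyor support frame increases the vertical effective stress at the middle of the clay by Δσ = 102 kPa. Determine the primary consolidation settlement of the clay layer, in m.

Final effective stress: σ'_f = 124 + 102 = 226 kPa.
σ'_f = 226 ≤ σ'_p = 317 kPa, so the clay remains overconsolidated and only the recompression index applies:
S_c = C_r·H/(1+e₀)·log₁₀(σ'_f/σ'_0) = 0.041×4.2/1.88×log₁₀(226/124)
    = 0.091594 × 0.26069 = 0.02388 m

S_c ≈ 0.0239 m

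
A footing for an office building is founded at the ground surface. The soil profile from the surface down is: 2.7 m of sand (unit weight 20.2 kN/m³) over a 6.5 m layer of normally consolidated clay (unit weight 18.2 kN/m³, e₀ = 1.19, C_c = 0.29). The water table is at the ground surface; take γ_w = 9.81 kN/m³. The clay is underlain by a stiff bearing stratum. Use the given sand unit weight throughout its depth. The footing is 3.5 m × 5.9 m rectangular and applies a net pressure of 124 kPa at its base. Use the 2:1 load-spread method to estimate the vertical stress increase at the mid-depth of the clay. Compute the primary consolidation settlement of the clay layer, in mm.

S_c ≈ 129 mm

Mid-depth of clay below the ground surface: z = 2.7 + 6.5/2 = 5.95 m.
Total vertical stress at mid-clay: σ_v = 20.2×2.7 + 18.2×3.25 = 113.69 kPa.
Pore pressure: u = 9.81×(5.95 − 0) = 58.37 kPa.
Initial effective stress: σ'_0 = σ_v − u = 113.69 − 58.37 = 55.32 kPa.
Stress increase at mid-clay by the 2:1 spreading method:
Δσ = qBL/((B+z)(L+z)) = 124×3.5×5.9/((3.5+5.95)(5.9+5.95)) = 22.866 kPa
Final effective stress: σ'_f = σ'_0 + Δσ = 55.32 + 22.866 = 78.186 kPa.
Normally consolidated clay, so the full stress increment lies on the virgin compression line:
S_c = C_c·H/(1+e₀)·log₁₀(σ'_f/σ'_0) = 0.29×6.5/(1+1.19)×log₁₀(78.186/55.32)
    = 0.86073 × 0.15025 = 0.1293 m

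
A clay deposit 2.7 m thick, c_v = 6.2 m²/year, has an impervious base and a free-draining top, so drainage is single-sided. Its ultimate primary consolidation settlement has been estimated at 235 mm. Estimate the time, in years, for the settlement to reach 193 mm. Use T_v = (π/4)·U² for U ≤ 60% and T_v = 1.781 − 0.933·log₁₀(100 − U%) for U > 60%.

t ≈ 0.72 years

Drainage path length: H_d = H = 2.7 m (single drainage).
U = S(t)/S_ult = 193/235 = 0.8213.
U > 60%: T_v = 1.781 − 0.933·log₁₀(100 − 82.128) = 0.61271.
t = T_v·H_d²/c_v = 0.61271×2.7²/6.2 = 0.7204 years.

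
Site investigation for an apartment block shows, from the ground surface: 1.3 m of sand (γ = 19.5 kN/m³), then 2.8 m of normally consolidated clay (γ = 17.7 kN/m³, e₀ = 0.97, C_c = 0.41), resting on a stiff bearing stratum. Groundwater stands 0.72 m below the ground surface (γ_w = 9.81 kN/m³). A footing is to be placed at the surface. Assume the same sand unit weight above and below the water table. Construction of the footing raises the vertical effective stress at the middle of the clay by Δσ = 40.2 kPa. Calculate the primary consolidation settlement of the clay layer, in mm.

S_c ≈ 212 mm

Mid-depth of clay below the ground surface: z = 1.3 + 2.8/2 = 2.7 m.
Total vertical stress at mid-clay: σ_v = 19.5×1.3 + 17.7×1.4 = 50.13 kPa.
Pore pressure: u = 9.81×(2.7 − 0.72) = 19.424 kPa.
Initial effective stress: σ'_0 = σ_v − u = 50.13 − 19.424 = 30.706 kPa.
Final effective stress: σ'_f = σ'_0 + Δσ = 30.706 + 40.2 = 70.906 kPa.
Normally consolidated clay, so the full stress increment lies on the virgin compression line:
S_c = C_c·H/(1+e₀)·log₁₀(σ'_f/σ'_0) = 0.41×2.8/(1+0.97)×log₁₀(70.906/30.706)
    = 0.58274 × 0.36346 = 0.2118 m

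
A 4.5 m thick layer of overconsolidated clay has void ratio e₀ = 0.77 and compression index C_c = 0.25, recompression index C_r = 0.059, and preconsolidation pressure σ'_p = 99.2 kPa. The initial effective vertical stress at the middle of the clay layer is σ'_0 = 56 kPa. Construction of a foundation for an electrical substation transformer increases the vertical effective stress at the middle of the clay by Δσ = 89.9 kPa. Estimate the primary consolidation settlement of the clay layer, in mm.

Final effective stress: σ'_f = 56 + 89.9 = 145.9 kPa.
σ'_f = 145.9 > σ'_p = 99.2 kPa, so the stress path crosses the preconsolidation pressure — recompression up to σ'_p, then virgin compression beyond:
S_c = H/(1+e₀)·[C_r·log₁₀(σ'_p/σ'_0) + C_c·log₁₀(σ'_f/σ'_p)]
    = 4.5/1.77 × [0.059×log₁₀(99.2/56) + 0.25×log₁₀(145.9/99.2)]
    = 2.5424 × [0.014651 + 0.041886] = 0.1437 m

S_c ≈ 144 mm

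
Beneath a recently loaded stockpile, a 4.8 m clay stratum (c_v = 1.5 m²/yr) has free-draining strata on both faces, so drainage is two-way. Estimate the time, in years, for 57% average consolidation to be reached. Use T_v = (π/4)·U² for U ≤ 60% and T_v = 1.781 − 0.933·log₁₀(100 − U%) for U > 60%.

t ≈ 0.98 years

Drainage path length: H_d = H/2 = 2.4 m (double drainage).
U ≤ 60%: T_v = (π/4)·U² = (π/4)×0.57² = 0.25518.
t = T_v·H_d²/c_v = 0.25518×2.4²/1.5 = 0.9799 years.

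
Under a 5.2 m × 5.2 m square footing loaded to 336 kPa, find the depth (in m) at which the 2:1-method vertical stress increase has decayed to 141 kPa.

2:1 spreading — at depth z the loaded area has grown by z in each plan dimension:
qB²/(B+z)² = Δσ_z ⇒ z = B(√(q/Δσ_z) − 1) = 5.2×(√(336/141) − 1) = 2.827 m

z ≈ 2.83 m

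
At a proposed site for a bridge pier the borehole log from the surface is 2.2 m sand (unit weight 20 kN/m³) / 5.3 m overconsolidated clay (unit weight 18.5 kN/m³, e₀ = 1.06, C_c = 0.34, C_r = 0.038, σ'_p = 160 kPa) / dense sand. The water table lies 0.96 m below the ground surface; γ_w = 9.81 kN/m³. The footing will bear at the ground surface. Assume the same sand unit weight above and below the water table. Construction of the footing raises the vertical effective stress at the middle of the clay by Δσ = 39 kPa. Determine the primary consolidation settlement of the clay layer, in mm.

S_c ≈ 22.8 mm

Mid-depth of clay below the ground surface: z = 2.2 + 5.3/2 = 4.85 m.
Total vertical stress at mid-clay: σ_v = 20×2.2 + 18.5×2.65 = 93.025 kPa.
Pore pressure: u = 9.81×(4.85 − 0.96) = 38.161 kPa.
Initial effective stress: σ'_0 = σ_v − u = 93.025 − 38.161 = 54.864 kPa.
Final effective stress: σ'_f = 54.864 + 39 = 93.864 kPa.
σ'_f = 93.864 ≤ σ'_p = 160 kPa, so the clay remains overconsolidated and only the recompression index applies:
S_c = C_r·H/(1+e₀)·log₁₀(σ'_f/σ'_0) = 0.038×5.3/2.06×log₁₀(93.864/54.864)
    = 0.097766 × 0.23321 = 0.0228 m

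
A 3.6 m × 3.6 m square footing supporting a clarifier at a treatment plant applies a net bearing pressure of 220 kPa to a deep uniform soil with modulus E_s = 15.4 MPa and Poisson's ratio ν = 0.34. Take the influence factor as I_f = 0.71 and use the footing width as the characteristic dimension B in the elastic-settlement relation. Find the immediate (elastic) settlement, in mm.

S_e ≈ 32.3 mm

Immediate (elastic) settlement: S_e = q·B·(1−ν²)/E_s · I_f.
E_s = 15.4 MPa = 15400 kPa.
S_e = 220 × 3.6 × (1 − 0.34²) / 15400 × 0.71
    = 220 × 3.6 × 0.8844 / 15400 × 0.71
    = 0.03229 m = 32.29 mm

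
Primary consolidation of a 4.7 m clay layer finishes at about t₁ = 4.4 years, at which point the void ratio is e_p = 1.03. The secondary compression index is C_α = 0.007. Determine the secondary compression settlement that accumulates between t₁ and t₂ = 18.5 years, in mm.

Secondary compression: S_s = C_α·H/(1+e_p)·log₁₀(t₂/t₁)
S_s = 0.007×4.7/(1+1.03)×log₁₀(18.5/4.4)
    = 0.01621 × 0.6237 = 0.01011 m

S_s ≈ 10.1 mm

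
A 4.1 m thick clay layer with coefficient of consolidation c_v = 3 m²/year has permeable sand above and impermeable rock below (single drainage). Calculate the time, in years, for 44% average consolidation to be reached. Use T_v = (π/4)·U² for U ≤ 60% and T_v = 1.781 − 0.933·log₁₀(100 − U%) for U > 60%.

t ≈ 0.852 years

Drainage path length: H_d = H = 4.1 m (single drainage).
U ≤ 60%: T_v = (π/4)·U² = (π/4)×0.44² = 0.15205.
t = T_v·H_d²/c_v = 0.15205×4.1²/3 = 0.852 years.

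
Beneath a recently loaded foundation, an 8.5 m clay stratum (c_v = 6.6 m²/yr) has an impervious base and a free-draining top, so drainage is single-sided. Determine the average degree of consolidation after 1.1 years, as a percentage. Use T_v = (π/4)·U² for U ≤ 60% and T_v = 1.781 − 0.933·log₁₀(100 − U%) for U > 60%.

Drainage path length: H_d = H = 8.5 m (single drainage).
T_v = c_v·t/H_d² = 6.6×1.1/8.5² = 0.10048.
T_v = 0.10048 corresponds to the U ≤ 60% branch:
U = √(4T_v/π) = 0.3577

U ≈ 35.8 %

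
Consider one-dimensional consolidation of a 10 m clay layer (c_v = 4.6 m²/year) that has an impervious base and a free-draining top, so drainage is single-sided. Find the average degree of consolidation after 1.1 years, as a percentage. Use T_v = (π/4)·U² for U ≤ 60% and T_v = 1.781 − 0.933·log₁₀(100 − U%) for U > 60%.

Drainage path length: H_d = H = 10 m (single drainage).
T_v = c_v·t/H_d² = 4.6×1.1/10² = 0.0506.
T_v = 0.0506 corresponds to the U ≤ 60% branch:
U = √(4T_v/π) = 0.2538

U ≈ 25.4 %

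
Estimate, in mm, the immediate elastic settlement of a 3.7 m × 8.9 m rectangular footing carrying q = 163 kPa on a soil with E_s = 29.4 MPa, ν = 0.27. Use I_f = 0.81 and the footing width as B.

S_e ≈ 15.4 mm

Immediate (elastic) settlement: S_e = q·B·(1−ν²)/E_s · I_f.
E_s = 29.4 MPa = 29400 kPa.
S_e = 163 × 3.7 × (1 − 0.27²) / 29400 × 0.81
    = 163 × 3.7 × 0.9271 / 29400 × 0.81
    = 0.0154 m = 15.4 mm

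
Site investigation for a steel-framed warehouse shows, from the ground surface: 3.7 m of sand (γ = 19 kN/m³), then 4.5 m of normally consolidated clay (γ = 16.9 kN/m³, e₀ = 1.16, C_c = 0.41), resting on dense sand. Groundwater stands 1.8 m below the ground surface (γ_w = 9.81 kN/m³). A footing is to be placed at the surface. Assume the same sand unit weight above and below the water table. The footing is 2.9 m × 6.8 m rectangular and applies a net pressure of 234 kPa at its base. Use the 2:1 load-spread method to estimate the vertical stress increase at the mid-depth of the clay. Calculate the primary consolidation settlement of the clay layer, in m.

Mid-depth of clay below the ground surface: z = 3.7 + 4.5/2 = 5.95 m.
Total vertical stress at mid-clay: σ_v = 19×3.7 + 16.9×2.25 = 108.32 kPa.
Pore pressure: u = 9.81×(5.95 − 1.8) = 40.712 kPa.
Initial effective stress: σ'_0 = σ_v − u = 108.32 − 40.712 = 67.608 kPa.
Stress increase at mid-clay by the 2:1 spreading method:
Δσ = qBL/((B+z)(L+z)) = 234×2.9×6.8/((2.9+5.95)(6.8+5.95)) = 40.895 kPa
Final effective stress: σ'_f = σ'_0 + Δσ = 67.608 + 40.895 = 108.5 kPa.
Normally consolidated clay, so the full stress increment lies on the virgin compression line:
S_c = C_c·H/(1+e₀)·log₁₀(σ'_f/σ'_0) = 0.41×4.5/(1+1.16)×log₁₀(108.5/67.608)
    = 0.85417 × 0.20543 = 0.1755 m

S_c ≈ 0.175 m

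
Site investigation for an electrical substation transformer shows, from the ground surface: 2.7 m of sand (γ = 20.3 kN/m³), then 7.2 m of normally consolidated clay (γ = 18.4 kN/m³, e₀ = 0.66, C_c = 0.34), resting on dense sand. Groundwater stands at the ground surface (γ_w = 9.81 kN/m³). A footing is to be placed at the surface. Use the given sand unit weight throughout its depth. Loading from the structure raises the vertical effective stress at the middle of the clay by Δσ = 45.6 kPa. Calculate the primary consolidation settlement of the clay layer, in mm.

S_c ≈ 366 mm

Mid-depth of clay below the ground surface: z = 2.7 + 7.2/2 = 6.3 m.
Total vertical stress at mid-clay: σ_v = 20.3×2.7 + 18.4×3.6 = 121.05 kPa.
Pore pressure: u = 9.81×(6.3 − 0) = 61.803 kPa.
Initial effective stress: σ'_0 = σ_v − u = 121.05 − 61.803 = 59.247 kPa.
Final effective stress: σ'_f = σ'_0 + Δσ = 59.247 + 45.6 = 104.85 kPa.
Normally consolidated clay, so the full stress increment lies on the virgin compression line:
S_c = C_c·H/(1+e₀)·log₁₀(σ'_f/σ'_0) = 0.34×7.2/(1+0.66)×log₁₀(104.85/59.247)
    = 1.4747 × 0.2479 = 0.3656 m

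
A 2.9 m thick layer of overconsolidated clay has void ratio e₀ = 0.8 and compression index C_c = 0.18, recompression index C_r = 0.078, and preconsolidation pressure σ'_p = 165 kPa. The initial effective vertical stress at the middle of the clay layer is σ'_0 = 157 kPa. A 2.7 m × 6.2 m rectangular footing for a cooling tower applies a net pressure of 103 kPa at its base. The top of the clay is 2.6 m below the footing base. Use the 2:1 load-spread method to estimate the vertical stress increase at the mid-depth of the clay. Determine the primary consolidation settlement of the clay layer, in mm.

Mid-depth of clay below the footing base: z = 2.6 + 2.9/2 = 4.05 m.
Stress increase at mid-clay by the 2:1 spreading method:
Δσ = qBL/((B+z)(L+z)) = 103×2.7×6.2/((2.7+4.05)(6.2+4.05)) = 24.921 kPa
Final effective stress: σ'_f = 157 + 24.921 = 181.92 kPa.
σ'_f = 181.92 > σ'_p = 165 kPa, so the stress path crosses the preconsolidation pressure — recompression up to σ'_p, then virgin compression beyond:
S_c = H/(1+e₀)·[C_r·log₁₀(σ'_p/σ'_0) + C_c·log₁₀(σ'_f/σ'_p)]
    = 2.9/1.8 × [0.078×log₁₀(165/157) + 0.18×log₁₀(181.92/165)]
    = 1.6111 × [0.0016836 + 0.0076314] = 0.01501 m

S_c ≈ 15 mm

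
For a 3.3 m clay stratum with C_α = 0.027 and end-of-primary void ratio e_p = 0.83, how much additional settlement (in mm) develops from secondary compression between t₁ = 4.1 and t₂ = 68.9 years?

Secondary compression: S_s = C_α·H/(1+e_p)·log₁₀(t₂/t₁)
S_s = 0.027×3.3/(1+0.83)×log₁₀(68.9/4.1)
    = 0.04869 × 1.225 = 0.05966 m

S_s ≈ 59.7 mm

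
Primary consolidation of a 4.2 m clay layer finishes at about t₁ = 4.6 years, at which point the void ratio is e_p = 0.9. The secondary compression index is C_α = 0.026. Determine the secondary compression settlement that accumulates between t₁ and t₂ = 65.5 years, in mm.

Secondary compression: S_s = C_α·H/(1+e_p)·log₁₀(t₂/t₁)
S_s = 0.026×4.2/(1+0.9)×log₁₀(65.5/4.6)
    = 0.05747 × 1.153 = 0.06629 m

S_s ≈ 66.3 mm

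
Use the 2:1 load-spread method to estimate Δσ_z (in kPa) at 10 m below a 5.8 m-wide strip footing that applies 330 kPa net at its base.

By the 2:1 method the load spreads at 1 horizontal : 2 vertical, so at depth z the loaded area has grown by z in each plan dimension:
Δσ = qB/(B+z) = 330×5.8/(5.8+10) = 121.14 kPa

Δσ_z ≈ 121 kPa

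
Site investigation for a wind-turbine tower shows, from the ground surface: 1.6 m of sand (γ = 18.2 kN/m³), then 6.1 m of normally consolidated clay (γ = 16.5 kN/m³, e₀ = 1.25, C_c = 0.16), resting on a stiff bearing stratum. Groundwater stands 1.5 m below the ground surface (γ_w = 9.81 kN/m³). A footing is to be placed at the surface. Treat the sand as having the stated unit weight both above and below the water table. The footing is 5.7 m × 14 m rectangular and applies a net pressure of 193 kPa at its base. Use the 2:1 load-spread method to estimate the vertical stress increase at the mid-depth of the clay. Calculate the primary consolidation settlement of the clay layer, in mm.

S_c ≈ 183 mm

Mid-depth of clay below the ground surface: z = 1.6 + 6.1/2 = 4.65 m.
Total vertical stress at mid-clay: σ_v = 18.2×1.6 + 16.5×3.05 = 79.445 kPa.
Pore pressure: u = 9.81×(4.65 − 1.5) = 30.902 kPa.
Initial effective stress: σ'_0 = σ_v − u = 79.445 − 30.902 = 48.543 kPa.
Stress increase at mid-clay by the 2:1 spreading method:
Δσ = qBL/((B+z)(L+z)) = 193×5.7×14/((5.7+4.65)(14+4.65)) = 79.789 kPa
Final effective stress: σ'_f = σ'_0 + Δσ = 48.543 + 79.789 = 128.33 kPa.
Normally consolidated clay, so the full stress increment lies on the virgin compression line:
S_c = C_c·H/(1+e₀)·log₁₀(σ'_f/σ'_0) = 0.16×6.1/(1+1.25)×log₁₀(128.33/48.543)
    = 0.43378 × 0.4222 = 0.1831 m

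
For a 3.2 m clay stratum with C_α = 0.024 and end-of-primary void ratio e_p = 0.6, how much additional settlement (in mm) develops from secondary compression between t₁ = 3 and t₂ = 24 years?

S_s ≈ 43.3 mm

Secondary compression: S_s = C_α·H/(1+e_p)·log₁₀(t₂/t₁)
S_s = 0.024×3.2/(1+0.6)×log₁₀(24/3)
    = 0.048 × 0.9031 = 0.04335 m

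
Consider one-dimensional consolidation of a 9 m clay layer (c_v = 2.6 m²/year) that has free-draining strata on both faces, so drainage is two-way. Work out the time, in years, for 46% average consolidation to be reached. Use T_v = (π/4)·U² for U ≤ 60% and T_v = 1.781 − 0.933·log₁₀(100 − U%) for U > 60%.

Drainage path length: H_d = H/2 = 4.5 m (double drainage).
U ≤ 60%: T_v = (π/4)·U² = (π/4)×0.46² = 0.16619.
t = T_v·H_d²/c_v = 0.16619×4.5²/2.6 = 1.294 years.

t ≈ 1.29 years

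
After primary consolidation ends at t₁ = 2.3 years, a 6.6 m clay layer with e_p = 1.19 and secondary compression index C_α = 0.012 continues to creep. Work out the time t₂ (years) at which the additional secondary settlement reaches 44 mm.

t₂ ≈ 37.9 years

S_s = C_α·H/(1+e_p)·log₁₀(t₂/t₁) ⇒ log₁₀(t₂/t₁) = S_s·(1+e_p)/(C_α·H).
log₁₀(t₂/t₁) = 0.044 × (1+1.19) / (0.012×6.6) = 1.217
t₂ = t₁ × 10^1.217 = 2.3 × 16.47 = 37.88 years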